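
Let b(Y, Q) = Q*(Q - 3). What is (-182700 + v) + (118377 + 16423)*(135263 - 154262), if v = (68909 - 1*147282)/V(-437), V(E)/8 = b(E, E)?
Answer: -3939813969774373/1538240 ≈ -2.5612e+9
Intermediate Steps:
b(Y, Q) = Q*(-3 + Q)
V(E) = 8*E*(-3 + E) (V(E) = 8*(E*(-3 + E)) = 8*E*(-3 + E))
v = -78373/1538240 (v = (68909 - 1*147282)/((8*(-437)*(-3 - 437))) = (68909 - 147282)/((8*(-437)*(-440))) = -78373/1538240 ≈ -0.050950)
(-182700 + v) + (118377 + 16423)*(135263 - 154262) = (-182700 - 78373/1538240) + (118377 + 16423)*(135263 - 154262) = -281036526373/1538240 + 134800*(-18999) = -281036526373/1538240 - 2561065200 = -3939813969774373/1538240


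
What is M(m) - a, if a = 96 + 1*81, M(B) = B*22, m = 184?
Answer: 3871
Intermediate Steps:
M(B) = 22*B
a = 177 (a = 96 + 81 = 177)
M(m) - a = 22*184 - 1*177 = 4048 - 177 = 3871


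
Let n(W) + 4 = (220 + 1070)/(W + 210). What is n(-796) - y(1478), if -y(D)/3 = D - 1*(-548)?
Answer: 1779037/293 ≈ 6071.8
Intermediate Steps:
n(W) = -4 + 1290/(210 + W) (n(W) = -4 + (220 + 1070)/(W + 210) = -4 + 1290/(210 + W))
y(D) = -1644 - 3*D (y(D) = -3*(D - 1*(-548)) = -3*(D + 548) = -3*(548 + D) = -1644 - 3*D)
n(-796) - y(1478) = 2*(225 - 2*(-796))/(210 - 796) - (-1644 - 3*1478) = 2*(225 + 1592)/(-586) - (-1644 - 4434) = 2*(-1/586)*1817 - 1*(-6078) = -1817/293 + 6078 = 1779037/293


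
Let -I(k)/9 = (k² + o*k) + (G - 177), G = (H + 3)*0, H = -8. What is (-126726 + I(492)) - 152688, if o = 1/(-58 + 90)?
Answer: -19652283/8 ≈ -2.4565e+6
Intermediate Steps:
G = 0 (G = (-8 + 3)*0 = -5*0 = 0)
o = 1/32 ≈ 0.031250
I(k) = 1593 - 9*k² - 9*k/32 (I(k) = -9*((k² + k/32) + (0 - 177)) = -9*((k² + k/32) - 177) = -9*(-177 + k² + k/32) = 1593 - 9*k² - 9*k/32)
(-126726 + I(492)) - 152688 = (-126726 + (1593 - 9*492² - 9/32*492)) - 152688 = (-126726 + (1593 - 9*242064 - 1107/8)) - 152688 = (-126726 + (1593 - 2178576 - 1107/8)) - 152688 = (-126726 - 17416971/8) - 152688 = -18430779/8 - 152688 = -19652283/8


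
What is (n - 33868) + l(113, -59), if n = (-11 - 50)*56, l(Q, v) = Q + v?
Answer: -37230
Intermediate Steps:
n = -3416 (n = -61*56 = -3416)
(n - 33868) + l(113, -59) = (-3416 - 33868) + (113 - 59) = -37284 + 54 = -37230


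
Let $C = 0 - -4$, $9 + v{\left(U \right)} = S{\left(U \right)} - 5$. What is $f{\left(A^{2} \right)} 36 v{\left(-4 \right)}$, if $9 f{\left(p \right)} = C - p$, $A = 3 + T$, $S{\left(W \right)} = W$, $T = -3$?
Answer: $-288$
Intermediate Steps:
$v{\left(U \right)} = -14 + U$ ($v{\left(U \right)} = -9 + \left(U - 5\right) = -9 + \left(-5 + U\right) = -14 + U$)
$A = 0$ ($A = 3 - 3 = 0$)
$C = 4$ ($C = 0 + 4 = 4$)
$f{\left(p \right)} = \frac{4}{9} - \frac{p}{9}$ ($f{\left(p \right)} = \frac{4 - p}{9} = \frac{4}{9} - \frac{p}{9}$)
$f{\left(A^{2} \right)} 36 v{\left(-4 \right)} = \left(\frac{4}{9} - \frac{0^{2}}{9}\right) 36 \left(-14 - 4\right) = \left(\frac{4}{9} - 0\right) 36 \left(-18\right) = \left(\frac{4}{9} + 0\right) 36 \left(-18\right) = \frac{4}{9} \cdot 36 \left(-18\right) = 16 \left(-18\right) = -288$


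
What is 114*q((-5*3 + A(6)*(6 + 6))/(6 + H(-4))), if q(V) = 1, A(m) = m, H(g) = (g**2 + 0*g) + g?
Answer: 114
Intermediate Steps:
H(g) = g + g**2 (H(g) = (g**2 + 0) + g = g**2 + g = g + g**2)
114*q((-5*3 + A(6)*(6 + 6))/(6 + H(-4))) = 114*1 = 114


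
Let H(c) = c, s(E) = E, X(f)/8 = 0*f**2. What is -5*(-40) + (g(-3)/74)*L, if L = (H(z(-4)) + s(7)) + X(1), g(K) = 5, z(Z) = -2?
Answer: 14825/74 ≈ 200.34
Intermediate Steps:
X(f) = 0 (X(f) = 8*(0*f**2) = 8*0 = 0)
L = 5 (L = (-2 + 7) + 0 = 5 + 0 = 5)
-5*(-40) + (g(-3)/74)*L = -5*(-40) + (5/74)*5 = 200 + (5*(1/74))*5 = 200 + (5/74)*5 = 200 + 25/74 = 14825/74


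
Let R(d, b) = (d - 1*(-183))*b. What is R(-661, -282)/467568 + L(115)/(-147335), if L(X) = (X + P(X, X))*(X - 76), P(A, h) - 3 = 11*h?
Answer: -446587213/5740760940 ≈ -0.077792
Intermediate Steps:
P(A, h) = 3 + 11*h
R(d, b) = b*(183 + d) (R(d, b) = (d + 183)*b = (183 + d)*b = b*(183 + d))
L(X) = (-76 + X)*(3 + 12*X) (L(X) = (X + (3 + 11*X))*(X - 76) = (3 + 12*X)*(-76 + X) = (-76 + X)*(3 + 12*X))
R(-661, -282)/467568 + L(115)/(-147335) = -282*(183 - 661)/467568 + (-228 - 909*115 + 12*115²)/(-147335) = -282*(-478)*(1/467568) + (-228 - 104535 + 12*13225)*(-1/147335) = 134796*(1/467568) + (-228 - 104535 + 158700)*(-1/147335) = 11233/38964 + 53937*(-1/147335) = 11233/38964 - 53937/147335 = -446587213/5740760940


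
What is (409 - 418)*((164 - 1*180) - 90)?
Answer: 954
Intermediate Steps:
(409 - 418)*((164 - 1*180) - 90) = -9*((164 - 180) - 90) = -9*(-16 - 90) = -9*(-106) = 954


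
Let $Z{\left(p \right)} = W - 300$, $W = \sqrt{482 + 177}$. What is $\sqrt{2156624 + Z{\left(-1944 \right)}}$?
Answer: $\sqrt{2156324 + \sqrt{659}} \approx 1468.5$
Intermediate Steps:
$W = \sqrt{659} \approx 25.671$
$Z{\left(p \right)} = -300 + \sqrt{659}$ ($Z{\left(p \right)} = \sqrt{659} - 300 = -300 + \sqrt{659}$)
$\sqrt{2156624 + Z{\left(-1944 \right)}} = \sqrt{2156624 - \left(300 - \sqrt{659}\right)} = \sqrt{2156324 + \sqrt{659}}$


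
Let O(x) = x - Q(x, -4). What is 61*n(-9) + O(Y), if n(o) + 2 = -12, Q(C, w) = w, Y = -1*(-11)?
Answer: -839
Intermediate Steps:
Y = 11
O(x) = 4 + x (O(x) = x - 1*(-4) = x + 4 = 4 + x)
n(o) = -14 (n(o) = -2 - 12 = -14)
61*n(-9) + O(Y) = 61*(-14) + (4 + 11) = -854 + 15 = -839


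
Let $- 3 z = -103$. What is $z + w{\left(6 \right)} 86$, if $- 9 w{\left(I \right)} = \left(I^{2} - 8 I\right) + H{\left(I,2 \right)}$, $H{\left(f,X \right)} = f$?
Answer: $\frac{275}{3} \approx 91.667$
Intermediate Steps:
$z = \frac{103}{3}$ ($z = \left(- \frac{1}{3}\right) \left(-103\right) = \frac{103}{3} \approx 34.333$)
$w{\left(I \right)} = - \frac{I^{2}}{9} + \frac{7 I}{9}$ ($w{\left(I \right)} = - \frac{\left(I^{2} - 8 I\right) + I}{9} = - \frac{I^{2} - 7 I}{9} = - \frac{I^{2}}{9} + \frac{7 I}{9}$)
$z + w{\left(6 \right)} 86 = \frac{103}{3} + \frac{1}{9} \cdot 6 \left(7 - 6\right) 86 = \frac{103}{3} + \frac{1}{9} \cdot 6 \cdot 1 \cdot 86 = \frac{103}{3} + \frac{2}{3} \cdot 86 = \frac{103}{3} + \frac{172}{3} = \frac{275}{3}$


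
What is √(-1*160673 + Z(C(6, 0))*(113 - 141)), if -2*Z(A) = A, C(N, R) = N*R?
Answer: I*√160673 ≈ 400.84*I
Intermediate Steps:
Z(A) = -A/2
√(-1*160673 + Z(C(6, 0))*(113 - 141)) = √(-1*160673 + (-3*0)*(113 - 141)) = √(-160673 - ½*0*(-28)) = √(-160673 + 0*(-28)) = √(-160673 + 0) = √(-160673) = I*√160673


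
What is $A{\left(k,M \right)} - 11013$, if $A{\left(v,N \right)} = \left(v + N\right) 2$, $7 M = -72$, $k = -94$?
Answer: $- \frac{78551}{7} \approx -11222.0$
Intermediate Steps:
$M = - \frac{72}{7}$ ($M = \frac{1}{7} \left(-72\right) = - \frac{72}{7} \approx -10.286$)
$A{\left(v,N \right)} = 2 N + 2 v$ ($A{\left(v,N \right)} = \left(N + v\right) 2 = 2 N + 2 v$)
$A{\left(k,M \right)} - 11013 = \left(2 \left(- \frac{72}{7}\right) + 2 \left(-94\right)\right) - 11013 = \left(- \frac{144}{7} - 188\right) - 11013 = - \frac{1460}{7} - 11013 = - \frac{78551}{7}$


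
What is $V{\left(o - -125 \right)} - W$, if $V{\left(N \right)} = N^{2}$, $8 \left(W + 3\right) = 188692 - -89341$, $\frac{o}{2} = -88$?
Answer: $- \frac{257201}{8} \approx -32150.0$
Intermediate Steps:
$o = -176$ ($o = 2 \left(-88\right) = -176$)
$W = \frac{278009}{8}$ ($W = -3 + \frac{188692 - -89341}{8} = -3 + \frac{188692 + 89341}{8} = -3 + \frac{1}{8} \cdot 278033 = -3 + \frac{278033}{8} = \frac{278009}{8} \approx 34751.0$)
$V{\left(o - -125 \right)} - W = \left(-176 - -125\right)^{2} - \frac{278009}{8} = \left(-176 + 125\right)^{2} - \frac{278009}{8} = \left(-51\right)^{2} - \frac{278009}{8} = 2601 - \frac{278009}{8} = - \frac{257201}{8}$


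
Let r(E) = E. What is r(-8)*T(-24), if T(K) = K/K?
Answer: -8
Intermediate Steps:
T(K) = 1
r(-8)*T(-24) = -8*1 = -8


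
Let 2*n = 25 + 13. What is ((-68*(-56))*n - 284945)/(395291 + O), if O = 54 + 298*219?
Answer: -212593/460607 ≈ -0.46155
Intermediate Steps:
O = 65316 (O = 54 + 65262 = 65316)
n = 19 (n = (25 + 13)/2 = (1/2)*38 = 19)
((-68*(-56))*n - 284945)/(395291 + O) = (-68*(-56)*19 - 284945)/(395291 + 65316) = (3808*19 - 284945)/460607 = (72352 - 284945)*(1/460607) = -212593*1/460607 = -212593/460607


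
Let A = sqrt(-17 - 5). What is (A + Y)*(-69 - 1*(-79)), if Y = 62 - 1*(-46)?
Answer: 1080 + 10*I*sqrt(22) ≈ 1080.0 + 46.904*I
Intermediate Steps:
A = I*sqrt(22) (A = sqrt(-22) = I*sqrt(22) ≈ 4.6904*I)
Y = 108 (Y = 62 + 46 = 108)
(A + Y)*(-69 - 1*(-79)) = (I*sqrt(22) + 108)*(-69 - 1*(-79)) = (108 + I*sqrt(22))*(-69 + 79) = (108 + I*sqrt(22))*10 = 1080 + 10*I*sqrt(22)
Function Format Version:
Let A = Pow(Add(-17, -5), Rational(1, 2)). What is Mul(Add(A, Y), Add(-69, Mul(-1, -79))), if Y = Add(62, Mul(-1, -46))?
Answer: Add(1080, Mul(10, I, Pow(22, Rational(1, 2)))) ≈ Add(1080.0, Mul(46.904, I))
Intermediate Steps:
A = Mul(I, Pow(22, Rational(1, 2))) (A = Pow(-22, Rational(1, 2)) = Mul(I, Pow(22, Rational(1, 2))) ≈ Mul(4.6904, I))
Y = 108 (Y = Add(62, 46) = 108)
Mul(Add(A, Y), Add(-69, Mul(-1, -79))) = Mul(Add(Mul(I, Pow(22, Rational(1, 2))), 108), Add(-69, Mul(-1, -79))) = Mul(Add(108, Mul(I, Pow(22, Rational(1, 2)))), Add(-69, 79)) = Mul(Add(108, Mul(I, Pow(22, Rational(1, 2)))), 10) = Add(1080, Mul(10, I, Pow(22, Rational(1, 2))))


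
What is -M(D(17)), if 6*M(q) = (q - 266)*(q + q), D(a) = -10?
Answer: -920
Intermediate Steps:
M(q) = q*(-266 + q)/3 (M(q) = ((q - 266)*(q + q))/6 = ((-266 + q)*(2*q))/6 = (2*q*(-266 + q))/6 = q*(-266 + q)/3)
-M(D(17)) = -(-10)*(-266 - 10)/3 = -(-10)*(-276)/3 = -1*920 = -920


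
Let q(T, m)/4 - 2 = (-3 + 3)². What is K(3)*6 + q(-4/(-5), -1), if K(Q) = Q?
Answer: 26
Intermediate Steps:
q(T, m) = 8 (q(T, m) = 8 + 4*(-3 + 3)² = 8 + 4*0² = 8 + 4*0 = 8 + 0 = 8)
K(3)*6 + q(-4/(-5), -1) = 3*6 + 8 = 18 + 8 = 26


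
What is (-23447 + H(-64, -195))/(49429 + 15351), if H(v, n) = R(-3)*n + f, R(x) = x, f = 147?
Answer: -4543/12956 ≈ -0.35065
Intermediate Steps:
H(v, n) = 147 - 3*n (H(v, n) = -3*n + 147 = 147 - 3*n)
(-23447 + H(-64, -195))/(49429 + 15351) = (-23447 + (147 - 3*(-195)))/(49429 + 15351) = (-23447 + (147 + 585))/64780 = (-23447 + 732)*(1/64780) = -22715*1/64780 = -4543/12956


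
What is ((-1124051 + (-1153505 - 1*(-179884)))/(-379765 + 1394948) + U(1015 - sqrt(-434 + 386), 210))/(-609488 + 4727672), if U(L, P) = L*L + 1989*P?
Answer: 1469847866989/4180710387672 - 145*I*sqrt(3)/73539 ≈ 0.35158 - 0.0034152*I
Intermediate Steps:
U(L, P) = L**2 + 1989*P
((-1124051 + (-1153505 - 1*(-179884)))/(-379765 + 1394948) + U(1015 - sqrt(-434 + 386), 210))/(-609488 + 4727672) = ((-1124051 + (-1153505 - 1*(-179884)))/(-379765 + 1394948) + ((1015 - sqrt(-434 + 386))**2 + 1989*210))/(-609488 + 4727672) = ((-1124051 + (-1153505 + 179884))/1015183 + ((1015 - sqrt(-48))**2 + 417690))/4118184 = ((-1124051 - 973621)*(1/1015183) + ((1015 - 4*I*sqrt(3))**2 + 417690))*(1/4118184) = (-2097672*1/1015183 + ((1015 - 4*I*sqrt(3))**2 + 417690))*(1/4118184) = (-2097672/1015183 + (417690 + (1015 - 4*I*sqrt(3))**2))*(1/4118184) = (424029689598/1015183 + (1015 - 4*I*sqrt(3))**2)*(1/4118184) = 70671614933/696785064612 + (1015 - 4*I*sqrt(3))**2/4118184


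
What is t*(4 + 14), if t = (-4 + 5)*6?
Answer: 108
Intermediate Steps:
t = 6 (t = 1*6 = 6)
t*(4 + 14) = 6*(4 + 14) = 6*18 = 108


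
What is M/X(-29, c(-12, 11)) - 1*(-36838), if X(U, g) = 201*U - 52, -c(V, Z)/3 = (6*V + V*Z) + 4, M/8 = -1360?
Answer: 216655158/5881 ≈ 36840.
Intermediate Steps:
M = -10880 (M = 8*(-1360) = -10880)
c(V, Z) = -12 - 18*V - 3*V*Z (c(V, Z) = -3*((6*V + V*Z) + 4) = -3*(4 + 6*V + V*Z) = -12 - 18*V - 3*V*Z)
X(U, g) = -52 + 201*U
M/X(-29, c(-12, 11)) - 1*(-36838) = -10880/(-52 + 201*(-29)) - 1*(-36838) = -10880/(-52 - 5829) + 36838 = -10880/(-5881) + 36838 = -10880*(-1/5881) + 36838 = 10880/5881 + 36838 = 216655158/5881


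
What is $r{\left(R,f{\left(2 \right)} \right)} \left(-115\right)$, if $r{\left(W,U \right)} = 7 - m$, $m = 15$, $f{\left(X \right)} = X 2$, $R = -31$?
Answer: $920$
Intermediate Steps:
$f{\left(X \right)} = 2 X$
$r{\left(W,U \right)} = -8$ ($r{\left(W,U \right)} = 7 - 15 = -8$)
$r{\left(R,f{\left(2 \right)} \right)} \left(-115\right) = \left(-8\right) \left(-115\right) = 920$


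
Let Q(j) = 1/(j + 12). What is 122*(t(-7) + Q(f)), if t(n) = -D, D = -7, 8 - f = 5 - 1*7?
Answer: 9455/11 ≈ 859.54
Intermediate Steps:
f = 10 (f = 8 - (5 - 1*7) = 8 - (5 - 7) = 8 - 1*(-2) = 8 + 2 = 10)
Q(j) = 1/(12 + j)
t(n) = 7 (t(n) = -1*(-7) = 7)
122*(t(-7) + Q(f)) = 122*(7 + 1/(12 + 10)) = 122*(7 + 1/22) = 122*(155/22) = 9455/11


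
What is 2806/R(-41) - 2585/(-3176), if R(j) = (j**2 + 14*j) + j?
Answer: 5833733/1692808 ≈ 3.4462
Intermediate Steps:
R(j) = j**2 + 15*j
2806/R(-41) - 2585/(-3176) = 2806/((-41*(15 - 41))) - 2585/(-3176) = 2806/((-41*(-26))) - 2585*(-1/3176) = 2806/1066 + 2585/3176 = 2806*(1/1066) + 2585/3176 = 1403/533 + 2585/3176 = 5833733/1692808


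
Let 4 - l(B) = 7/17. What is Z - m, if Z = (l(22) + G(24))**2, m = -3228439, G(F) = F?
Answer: 933238832/289 ≈ 3.2292e+6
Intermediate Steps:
l(B) = 61/17 (l(B) = 4 - 7/17 = 61/17)
Z = 219961/289 (Z = (61/17 + 24)**2 = (469/17)**2 = 219961/289 ≈ 761.11)
Z - m = 219961/289 - 1*(-3228439) = 219961/289 + 3228439 = 933238832/289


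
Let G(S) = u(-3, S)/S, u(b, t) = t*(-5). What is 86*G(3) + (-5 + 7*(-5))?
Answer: -470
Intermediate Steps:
u(b, t) = -5*t
G(S) = -5 (G(S) = (-5*S)/S = -5)
86*G(3) + (-5 + 7*(-5)) = 86*(-5) + (-5 + 7*(-5)) = -430 + (-5 - 35) = -430 - 40 = -470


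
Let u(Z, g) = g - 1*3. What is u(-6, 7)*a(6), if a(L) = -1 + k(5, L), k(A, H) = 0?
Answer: -4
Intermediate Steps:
u(Z, g) = -3 + g (u(Z, g) = g - 3 = -3 + g)
a(L) = -1 (a(L) = -1 + 0 = -1)
u(-6, 7)*a(6) = (-3 + 7)*(-1) = 4*(-1) = -4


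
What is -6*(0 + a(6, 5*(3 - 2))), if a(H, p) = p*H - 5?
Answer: -150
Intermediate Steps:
a(H, p) = -5 + H*p (a(H, p) = H*p - 5 = -5 + H*p)
-6*(0 + a(6, 5*(3 - 2))) = -6*(0 + (-5 + 6*(5*(3 - 2)))) = -6*(0 + (-5 + 6*(5*1))) = -6*(0 + (-5 + 6*5)) = -6*(0 + (-5 + 30)) = -6*(0 + 25) = -6*25 = -150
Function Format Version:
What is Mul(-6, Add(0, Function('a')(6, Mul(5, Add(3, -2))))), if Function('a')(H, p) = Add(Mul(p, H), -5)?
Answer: -150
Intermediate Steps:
Function('a')(H, p) = Add(-5, Mul(H, p)) (Function('a')(H, p) = Add(Mul(H, p), -5) = Add(-5, Mul(H, p)))
Mul(-6, Add(0, Function('a')(6, Mul(5, Add(3, -2))))) = Mul(-6, Add(0, Add(-5, Mul(6, Mul(5, Add(3, -2)))))) = Mul(-6, Add(0, Add(-5, Mul(6, Mul(5, 1))))) = Mul(-6, Add(0, Add(-5, Mul(6, 5)))) = Mul(-6, Add(0, Add(-5, 30))) = Mul(-6, Add(0, 25)) = Mul(-6, 25) = -150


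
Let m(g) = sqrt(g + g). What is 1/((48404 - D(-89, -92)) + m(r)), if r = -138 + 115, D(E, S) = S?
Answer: 24248/1175931031 - I*sqrt(46)/2351862062 ≈ 2.062e-5 - 2.8838e-9*I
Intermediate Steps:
r = -23
m(g) = sqrt(2)*sqrt(g) (m(g) = sqrt(2*g) = sqrt(2)*sqrt(g))
1/((48404 - D(-89, -92)) + m(r)) = 1/((48404 - 1*(-92)) + sqrt(2)*sqrt(-23)) = 1/((48404 + 92) + sqrt(2)*(I*sqrt(23))) = 1/(48496 + I*sqrt(46))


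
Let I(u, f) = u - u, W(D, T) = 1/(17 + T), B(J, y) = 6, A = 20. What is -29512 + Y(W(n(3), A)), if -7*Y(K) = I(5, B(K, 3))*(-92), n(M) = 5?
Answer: -29512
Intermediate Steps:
I(u, f) = 0
Y(K) = 0 (Y(K) = -0*(-92) = -⅐*0 = 0)
-29512 + Y(W(n(3), A)) = -29512 + 0 = -29512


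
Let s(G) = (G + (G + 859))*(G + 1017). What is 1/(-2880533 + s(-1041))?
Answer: -1/2851181 ≈ -3.5073e-7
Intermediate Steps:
s(G) = (859 + 2*G)*(1017 + G) (s(G) = (G + (859 + G))*(1017 + G) = (859 + 2*G)*(1017 + G))
1/(-2880533 + s(-1041)) = 1/(-2880533 + (873603 + 2*(-1041)² + 2893*(-1041))) = 1/(-2880533 + (873603 + 2*1083681 - 3011613)) = 1/(-2880533 + (873603 + 2167362 - 3011613)) = 1/(-2880533 + 29352) = 1/(-2851181) = -1/2851181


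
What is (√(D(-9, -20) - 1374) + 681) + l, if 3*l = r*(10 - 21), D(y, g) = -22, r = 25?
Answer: 1768/3 + 2*I*√349 ≈ 589.33 + 37.363*I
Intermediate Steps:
l = -275/3 (l = (25*(10 - 21))/3 = (25*(-11))/3 = (⅓)*(-275) = -275/3 ≈ -91.667)
(√(D(-9, -20) - 1374) + 681) + l = (√(-22 - 1374) + 681) - 275/3 = (√(-1396) + 681) - 275/3 = (2*I*√349 + 681) - 275/3 = (681 + 2*I*√349) - 275/3 = 1768/3 + 2*I*√349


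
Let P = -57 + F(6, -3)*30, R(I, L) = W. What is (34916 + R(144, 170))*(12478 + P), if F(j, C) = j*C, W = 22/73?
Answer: 30283362090/73 ≈ 4.1484e+8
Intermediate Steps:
W = 22/73 (W = 22*(1/73) = 22/73 ≈ 0.30137)
F(j, C) = C*j
R(I, L) = 22/73
P = -597 (P = -57 - 3*6*30 = -57 - 18*30 = -57 - 540 = -597)
(34916 + R(144, 170))*(12478 + P) = (34916 + 22/73)*(12478 - 597) = (2548890/73)*11881 = 30283362090/73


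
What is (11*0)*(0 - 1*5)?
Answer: 0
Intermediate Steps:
(11*0)*(0 - 1*5) = 0*(0 - 5) = 0*(-5) = 0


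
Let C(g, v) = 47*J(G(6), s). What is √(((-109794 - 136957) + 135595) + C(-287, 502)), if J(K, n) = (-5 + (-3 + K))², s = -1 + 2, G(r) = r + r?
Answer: 2*I*√27601 ≈ 332.27*I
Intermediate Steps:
G(r) = 2*r
s = 1
J(K, n) = (-8 + K)²
C(g, v) = 752 (C(g, v) = 47*(-8 + 2*6)² = 47*(-8 + 12)² = 47*4² = 47*16 = 752)
√(((-109794 - 136957) + 135595) + C(-287, 502)) = √(((-109794 - 136957) + 135595) + 752) = √((-246751 + 135595) + 752) = √(-111156 + 752) = √(-110404) = 2*I*√27601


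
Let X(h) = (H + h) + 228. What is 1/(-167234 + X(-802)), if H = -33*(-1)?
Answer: -1/167775 ≈ -5.9604e-6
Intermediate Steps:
H = 33
X(h) = 261 + h (X(h) = (33 + h) + 228 = 261 + h)
1/(-167234 + X(-802)) = 1/(-167234 + (261 - 802)) = 1/(-167234 - 541) = 1/(-167775) = -1/167775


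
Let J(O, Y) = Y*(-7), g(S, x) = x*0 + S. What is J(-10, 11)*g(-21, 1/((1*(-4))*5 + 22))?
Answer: 1617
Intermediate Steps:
g(S, x) = S (g(S, x) = 0 + S = S)
J(O, Y) = -7*Y
J(-10, 11)*g(-21, 1/((1*(-4))*5 + 22)) = -7*11*(-21) = -77*(-21) = 1617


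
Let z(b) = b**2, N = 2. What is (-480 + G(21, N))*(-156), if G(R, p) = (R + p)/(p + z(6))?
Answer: 1420926/19 ≈ 74786.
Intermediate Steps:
G(R, p) = (R + p)/(36 + p) (G(R, p) = (R + p)/(p + 6**2) = (R + p)/(p + 36) = (R + p)/(36 + p))
(-480 + G(21, N))*(-156) = (-480 + (21 + 2)/(36 + 2))*(-156) = (-480 + 23/38)*(-156) = -18217/38*(-156) = 1420926/19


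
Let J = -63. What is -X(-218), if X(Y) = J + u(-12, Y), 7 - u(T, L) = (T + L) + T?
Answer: -186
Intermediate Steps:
u(T, L) = 7 - L - 2*T (u(T, L) = 7 - ((T + L) + T) = 7 - ((L + T) + T) = 7 - (L + 2*T) = 7 + (-L - 2*T) = 7 - L - 2*T)
X(Y) = -32 - Y (X(Y) = -63 + (7 - Y - 2*(-12)) = -63 + (7 - Y + 24) = -63 + (31 - Y) = -32 - Y)
-X(-218) = -(-32 - 1*(-218)) = -(-32 + 218) = -1*186 = -186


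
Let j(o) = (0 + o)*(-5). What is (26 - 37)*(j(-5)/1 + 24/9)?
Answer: -913/3 ≈ -304.33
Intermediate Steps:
j(o) = -5*o (j(o) = o*(-5) = -5*o)
(26 - 37)*(j(-5)/1 + 24/9) = (26 - 37)*(-5*(-5)/1 + 24/9) = -11*(25*1 + 24*(⅑)) = -11*(25 + 8/3) = -11*83/3 = -913/3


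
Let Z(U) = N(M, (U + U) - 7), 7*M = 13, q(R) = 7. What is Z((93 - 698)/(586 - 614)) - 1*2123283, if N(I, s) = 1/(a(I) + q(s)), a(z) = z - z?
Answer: -14862980/7 ≈ -2.1233e+6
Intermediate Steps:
M = 13/7 (M = (⅐)*13 = 13/7 ≈ 1.8571)
a(z) = 0
N(I, s) = ⅐ (N(I, s) = 1/(0 + 7) = 1/7 = ⅐)
Z(U) = ⅐
Z((93 - 698)/(586 - 614)) - 1*2123283 = ⅐ - 1*2123283 = ⅐ - 2123283 = -14862980/7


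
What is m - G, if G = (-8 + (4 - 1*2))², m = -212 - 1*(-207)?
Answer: -41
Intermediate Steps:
m = -5 (m = -212 + 207 = -5)
G = 36 (G = (-8 + (4 - 2))² = (-8 + 2)² = (-6)² = 36)
m - G = -5 - 1*36 = -5 - 36 = -41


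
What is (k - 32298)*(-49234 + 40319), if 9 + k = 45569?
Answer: -118230730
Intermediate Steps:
k = 45560 (k = -9 + 45569 = 45560)
(k - 32298)*(-49234 + 40319) = (45560 - 32298)*(-49234 + 40319) = 13262*(-8915) = -118230730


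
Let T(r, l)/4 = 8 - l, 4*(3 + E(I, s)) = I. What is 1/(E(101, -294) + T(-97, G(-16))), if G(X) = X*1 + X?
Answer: 4/729 ≈ 0.0054870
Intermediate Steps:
E(I, s) = -3 + I/4
G(X) = 2*X (G(X) = X + X = 2*X)
T(r, l) = 32 - 4*l (T(r, l) = 4*(8 - l) = 32 - 4*l)
1/(E(101, -294) + T(-97, G(-16))) = 1/((-3 + (¼)*101) + (32 - 8*(-16))) = 1/((-3 + 101/4) + (32 - 4*(-32))) = 1/(89/4 + (32 + 128)) = 1/(89/4 + 160) = 1/(729/4) = 4/729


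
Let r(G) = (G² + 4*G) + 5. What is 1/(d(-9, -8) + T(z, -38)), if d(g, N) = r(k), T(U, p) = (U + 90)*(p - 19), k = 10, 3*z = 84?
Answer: -1/6581 ≈ -0.00015195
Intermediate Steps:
z = 28 (z = (⅓)*84 = 28)
T(U, p) = (-19 + p)*(90 + U) (T(U, p) = (90 + U)*(-19 + p) = (-19 + p)*(90 + U))
r(G) = 5 + G² + 4*G
d(g, N) = 145 (d(g, N) = 5 + 10² + 4*10 = 5 + 100 + 40 = 145)
1/(d(-9, -8) + T(z, -38)) = 1/(145 + (-1710 - 19*28 + 90*(-38) + 28*(-38))) = 1/(145 + (-1710 - 532 - 3420 - 1064)) = 1/(145 - 6726) = 1/(-6581) = -1/6581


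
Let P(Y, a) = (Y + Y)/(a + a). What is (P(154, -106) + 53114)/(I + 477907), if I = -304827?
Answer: 562993/1834648 ≈ 0.30687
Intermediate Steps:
P(Y, a) = Y/a (P(Y, a) = (2*Y)/((2*a)) = (2*Y)*(1/(2*a)) = Y/a)
(P(154, -106) + 53114)/(I + 477907) = (154/(-106) + 53114)/(-304827 + 477907) = (154*(-1/106) + 53114)/173080 = (-77/53 + 53114)*(1/173080) = (2814965/53)*(1/173080) = 562993/1834648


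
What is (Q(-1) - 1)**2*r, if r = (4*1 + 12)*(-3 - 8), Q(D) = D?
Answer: -704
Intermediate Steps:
r = -176 (r = (4 + 12)*(-11) = 16*(-11) = -176)
(Q(-1) - 1)**2*r = (-1 - 1)**2*(-176) = (-2)**2*(-176) = 4*(-176) = -704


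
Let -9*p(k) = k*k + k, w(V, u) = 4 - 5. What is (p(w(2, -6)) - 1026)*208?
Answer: -213408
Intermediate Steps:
w(V, u) = -1
p(k) = -k/9 - k**2/9 (p(k) = -(k*k + k)/9 = -(k**2 + k)/9 = -(k + k**2)/9 = -k/9 - k**2/9)
(p(w(2, -6)) - 1026)*208 = (-1/9*(-1)*(1 - 1) - 1026)*208 = (-1/9*(-1)*0 - 1026)*208 = (0 - 1026)*208 = -1026*208 = -213408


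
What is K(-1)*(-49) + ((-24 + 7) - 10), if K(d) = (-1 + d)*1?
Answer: 71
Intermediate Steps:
K(d) = -1 + d
K(-1)*(-49) + ((-24 + 7) - 10) = (-1 - 1)*(-49) + ((-24 + 7) - 10) = -2*(-49) + (-17 - 10) = 98 - 27 = 71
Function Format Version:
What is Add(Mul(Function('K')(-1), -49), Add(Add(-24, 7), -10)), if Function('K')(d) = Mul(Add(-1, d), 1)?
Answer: 71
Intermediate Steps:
Function('K')(d) = Add(-1, d)
Add(Mul(Function('K')(-1), -49), Add(Add(-24, 7), -10)) = Add(Mul(Add(-1, -1), -49), Add(Add(-24, 7), -10)) = Add(Mul(-2, -49), Add(-17, -10)) = Add(98, -27) = 71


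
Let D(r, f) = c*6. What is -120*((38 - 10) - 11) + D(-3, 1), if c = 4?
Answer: -2016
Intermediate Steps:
D(r, f) = 24 (D(r, f) = 4*6 = 24)
-120*((38 - 10) - 11) + D(-3, 1) = -120*((38 - 10) - 11) + 24 = -120*(28 - 11) + 24 = -120*17 + 24 = -2040 + 24 = -2016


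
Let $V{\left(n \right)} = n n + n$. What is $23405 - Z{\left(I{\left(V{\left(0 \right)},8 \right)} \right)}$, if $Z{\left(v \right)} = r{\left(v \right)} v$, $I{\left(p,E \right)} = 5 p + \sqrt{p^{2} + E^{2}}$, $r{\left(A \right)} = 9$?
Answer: $23333$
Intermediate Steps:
$V{\left(n \right)} = n + n^{2}$ ($V{\left(n \right)} = n^{2} + n = n + n^{2}$)
$I{\left(p,E \right)} = \sqrt{E^{2} + p^{2}} + 5 p$ ($I{\left(p,E \right)} = 5 p + \sqrt{E^{2} + p^{2}} = \sqrt{E^{2} + p^{2}} + 5 p$)
$Z{\left(v \right)} = 9 v$
$23405 - Z{\left(I{\left(V{\left(0 \right)},8 \right)} \right)} = 23405 - 9 \left(\sqrt{8^{2} + \left(0 \left(1 + 0\right)\right)^{2}} + 5 \cdot 0 \left(1 + 0\right)\right) = 23405 - 9 \left(\sqrt{64 + \left(0 \cdot 1\right)^{2}} + 5 \cdot 0 \cdot 1\right) = 23405 - 9 \left(\sqrt{64 + 0^{2}} + 5 \cdot 0\right) = 23405 - 9 \left(\sqrt{64 + 0} + 0\right) = 23405 - 9 \left(\sqrt{64} + 0\right) = 23405 - 9 \left(8 + 0\right) = 23405 - 9 \cdot 8 = 23405 - 72 = 23333$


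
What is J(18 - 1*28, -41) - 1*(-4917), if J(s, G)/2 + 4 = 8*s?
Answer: 4749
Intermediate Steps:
J(s, G) = -8 + 16*s (J(s, G) = -8 + 2*(8*s) = -8 + 16*s)
J(18 - 1*28, -41) - 1*(-4917) = (-8 + 16*(18 - 1*28)) - 1*(-4917) = (-8 + 16*(18 - 28)) + 4917 = (-8 + 16*(-10)) + 4917 = (-8 - 160) + 4917 = -168 + 4917 = 4749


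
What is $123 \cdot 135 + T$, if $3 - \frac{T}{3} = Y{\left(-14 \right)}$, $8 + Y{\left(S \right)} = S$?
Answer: $16680$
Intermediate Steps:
$Y{\left(S \right)} = -8 + S$
$T = 75$ ($T = 9 - 3 \left(-8 - 14\right) = 9 - -66 = 9 + 66 = 75$)
$123 \cdot 135 + T = 123 \cdot 135 + 75 = 16605 + 75 = 16680$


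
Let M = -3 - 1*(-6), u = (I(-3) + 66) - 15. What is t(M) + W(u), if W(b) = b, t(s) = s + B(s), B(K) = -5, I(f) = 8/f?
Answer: 139/3 ≈ 46.333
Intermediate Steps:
u = 145/3 (u = (8/(-3) + 66) - 15 = (8*(-1/3) + 66) - 15 = (-8/3 + 66) - 15 = 190/3 - 15 = 145/3 ≈ 48.333)
M = 3 (M = -3 + 6 = 3)
t(s) = -5 + s (t(s) = s - 5 = -5 + s)
t(M) + W(u) = (-5 + 3) + 145/3 = -2 + 145/3 = 139/3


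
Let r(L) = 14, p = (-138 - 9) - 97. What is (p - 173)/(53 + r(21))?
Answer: -417/67 ≈ -6.2239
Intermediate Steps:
p = -244 (p = -147 - 97 = -244)
(p - 173)/(53 + r(21)) = (-244 - 173)/(53 + 14) = -417/67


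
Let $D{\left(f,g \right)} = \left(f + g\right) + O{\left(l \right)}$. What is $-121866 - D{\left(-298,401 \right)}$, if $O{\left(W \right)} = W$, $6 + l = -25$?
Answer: $-121938$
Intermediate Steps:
$l = -31$ ($l = -6 - 25 = -31$)
$D{\left(f,g \right)} = -31 + f + g$ ($D{\left(f,g \right)} = \left(f + g\right) - 31 = -31 + f + g$)
$-121866 - D{\left(-298,401 \right)} = -121866 - \left(-31 - 298 + 401\right) = -121866 - 72 = -121938$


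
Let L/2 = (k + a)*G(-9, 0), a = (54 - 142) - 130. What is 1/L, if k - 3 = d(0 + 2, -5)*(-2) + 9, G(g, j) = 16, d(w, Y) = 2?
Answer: -1/6720 ≈ -0.00014881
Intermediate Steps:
a = -218 (a = -88 - 130 = -218)
k = 8 (k = 3 + (2*(-2) + 9) = 3 + (-4 + 9) = 3 + 5 = 8)
L = -6720 (L = 2*((8 - 218)*16) = 2*(-210*16) = 2*(-3360) = -6720)
1/L = 1/(-6720) = -1/6720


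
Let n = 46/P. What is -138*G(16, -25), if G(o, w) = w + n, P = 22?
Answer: 34776/11 ≈ 3161.5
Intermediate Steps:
n = 23/11 (n = 46/22 = 46*(1/22) = 23/11 ≈ 2.0909)
G(o, w) = 23/11 + w (G(o, w) = w + 23/11 = 23/11 + w)
-138*G(16, -25) = -138*(23/11 - 25) = -138*(-252/11) = 34776/11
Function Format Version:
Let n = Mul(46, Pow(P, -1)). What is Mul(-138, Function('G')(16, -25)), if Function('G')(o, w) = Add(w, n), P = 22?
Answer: Rational(34776, 11) ≈ 3161.5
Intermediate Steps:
n = Rational(23, 11) (n = Mul(46, Pow(22, -1)) = Mul(46, Rational(1, 22)) = Rational(23, 11) ≈ 2.0909)
Function('G')(o, w) = Add(Rational(23, 11), w) (Function('G')(o, w) = Add(w, Rational(23, 11)) = Add(Rational(23, 11), w))
Mul(-138, Function('G')(16, -25)) = Mul(-138, Add(Rational(23, 11), -25)) = Mul(-138, Rational(-252, 11)) = Rational(34776, 11)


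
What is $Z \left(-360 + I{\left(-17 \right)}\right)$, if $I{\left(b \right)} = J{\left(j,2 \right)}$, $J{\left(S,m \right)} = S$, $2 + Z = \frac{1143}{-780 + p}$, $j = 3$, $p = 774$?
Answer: $\frac{137445}{2} \approx 68723.0$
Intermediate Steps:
$Z = - \frac{385}{2}$ ($Z = -2 + \frac{1143}{-780 + 774} = -2 + \frac{1143}{-6} = -2 + 1143 \left(- \frac{1}{6}\right) = -2 - \frac{381}{2} = - \frac{385}{2} \approx -192.5$)
$I{\left(b \right)} = 3$
$Z \left(-360 + I{\left(-17 \right)}\right) = - \frac{385 \left(-360 + 3\right)}{2} = \left(- \frac{385}{2}\right) \left(-357\right) = \frac{137445}{2}$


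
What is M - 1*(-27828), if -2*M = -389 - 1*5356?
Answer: 61401/2 ≈ 30701.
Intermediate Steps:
M = 5745/2 (M = -(-389 - 1*5356)/2 = -(-389 - 5356)/2 = -½*(-5745) = 5745/2 ≈ 2872.5)
M - 1*(-27828) = 5745/2 - 1*(-27828) = 5745/2 + 27828 = 61401/2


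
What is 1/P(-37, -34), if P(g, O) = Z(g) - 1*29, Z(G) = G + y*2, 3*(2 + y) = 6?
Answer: -1/66 ≈ -0.015152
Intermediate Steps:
y = 0 (y = -2 + (⅓)*6 = -2 + 2 = 0)
Z(G) = G (Z(G) = G + 0*2 = G + 0 = G)
P(g, O) = -29 + g (P(g, O) = g - 1*29 = g - 29 = -29 + g)
1/P(-37, -34) = 1/(-29 - 37) = 1/(-66) = -1/66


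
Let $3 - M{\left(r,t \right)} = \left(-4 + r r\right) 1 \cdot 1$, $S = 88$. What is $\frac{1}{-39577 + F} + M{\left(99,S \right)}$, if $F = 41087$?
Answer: $- \frac{14788939}{1510} \approx -9794.0$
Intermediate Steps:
$M{\left(r,t \right)} = 7 - r^{2}$ ($M{\left(r,t \right)} = 3 - \left(-4 + r r\right) 1 \cdot 1 = 3 - \left(-4 + r^{2}\right) 1 \cdot 1 = 3 - \left(-4 + r^{2}\right) 1 = 3 - \left(-4 + r^{2}\right) = 7 - r^{2}$)
$\frac{1}{-39577 + F} + M{\left(99,S \right)} = \frac{1}{-39577 + 41087} + \left(7 - 99^{2}\right) = \frac{1}{1510} + \left(7 - 9801\right) = \frac{1}{1510} - 9794 = - \frac{14788939}{1510}$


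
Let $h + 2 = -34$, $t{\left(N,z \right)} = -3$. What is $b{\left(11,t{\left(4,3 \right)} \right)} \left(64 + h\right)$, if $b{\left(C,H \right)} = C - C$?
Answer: $0$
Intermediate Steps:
$h = -36$ ($h = -2 - 34 = -36$)
$b{\left(C,H \right)} = 0$
$b{\left(11,t{\left(4,3 \right)} \right)} \left(64 + h\right) = 0 \left(64 - 36\right) = 0 \cdot 28 = 0$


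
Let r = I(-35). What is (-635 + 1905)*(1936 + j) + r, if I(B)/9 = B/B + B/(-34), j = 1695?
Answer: 156787201/34 ≈ 4.6114e+6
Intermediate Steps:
I(B) = 9 - 9*B/34 (I(B) = 9*(B/B + B/(-34)) = 9*(1 + B*(-1/34)) = 9*(1 - B/34) = 9 - 9*B/34)
r = 621/34 (r = 9 - 9/34*(-35) = 9 + 315/34 = 621/34 ≈ 18.265)
(-635 + 1905)*(1936 + j) + r = (-635 + 1905)*(1936 + 1695) + 621/34 = 1270*3631 + 621/34 = 4611370 + 621/34 = 156787201/34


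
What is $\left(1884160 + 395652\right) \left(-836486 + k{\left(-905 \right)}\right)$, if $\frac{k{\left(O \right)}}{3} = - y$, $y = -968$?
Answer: $-1900410246584$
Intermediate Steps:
$k{\left(O \right)} = 2904$ ($k{\left(O \right)} = 3 \left(\left(-1\right) \left(-968\right)\right) = 3 \cdot 968 = 2904$)
$\left(1884160 + 395652\right) \left(-836486 + k{\left(-905 \right)}\right) = \left(1884160 + 395652\right) \left(-836486 + 2904\right) = 2279812 \left(-833582\right) = -1900410246584$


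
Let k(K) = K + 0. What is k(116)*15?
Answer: 1740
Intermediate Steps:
k(K) = K
k(116)*15 = 116*15 = 1740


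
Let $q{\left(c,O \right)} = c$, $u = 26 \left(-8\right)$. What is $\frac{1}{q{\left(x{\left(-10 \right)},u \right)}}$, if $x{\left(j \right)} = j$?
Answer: $- \frac{1}{10} \approx -0.1$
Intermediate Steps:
$u = -208$
$\frac{1}{q{\left(x{\left(-10 \right)},u \right)}} = \frac{1}{-10} = - \frac{1}{10}$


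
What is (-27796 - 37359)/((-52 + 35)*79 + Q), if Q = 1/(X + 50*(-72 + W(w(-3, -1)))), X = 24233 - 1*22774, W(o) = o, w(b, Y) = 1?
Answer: 136239105/2808214 ≈ 48.515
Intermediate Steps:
X = 1459 (X = 24233 - 22774 = 1459)
Q = -1/2091 (Q = 1/(1459 + 50*(-72 + 1)) = 1/(1459 + 50*(-71)) = 1/(1459 - 3550) = 1/(-2091) = -1/2091 ≈ -0.00047824)
(-27796 - 37359)/((-52 + 35)*79 + Q) = (-27796 - 37359)/((-52 + 35)*79 - 1/2091) = -65155/(-17*79 - 1/2091) = -65155/(-1343 - 1/2091) = -65155/(-2808214/2091) = -65155*(-2091/2808214) = 136239105/2808214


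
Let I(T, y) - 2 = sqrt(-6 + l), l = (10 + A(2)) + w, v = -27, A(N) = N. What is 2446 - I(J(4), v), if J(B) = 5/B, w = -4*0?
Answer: 2444 - sqrt(6) ≈ 2441.6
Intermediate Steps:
w = 0
l = 12 (l = (10 + 2) + 0 = 12 + 0 = 12)
I(T, y) = 2 + sqrt(6) (I(T, y) = 2 + sqrt(-6 + 12) = 2 + sqrt(6))
2446 - I(J(4), v) = 2446 - (2 + sqrt(6)) = 2446 + (-2 - sqrt(6)) = 2444 - sqrt(6)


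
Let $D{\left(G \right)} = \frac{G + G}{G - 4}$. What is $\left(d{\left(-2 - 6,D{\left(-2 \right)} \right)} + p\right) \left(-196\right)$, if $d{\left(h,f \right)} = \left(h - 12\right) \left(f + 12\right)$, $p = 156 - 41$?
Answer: $\frac{81340}{3} \approx 27113.0$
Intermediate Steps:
$D{\left(G \right)} = \frac{2 G}{-4 + G}$
$p = 115$ ($p = 156 - 41 = 115$)
$d{\left(h,f \right)} = \left(-12 + h\right) \left(12 + f\right)$
$\left(d{\left(-2 - 6,D{\left(-2 \right)} \right)} + p\right) \left(-196\right) = \left(\left(-144 - 12 \cdot 2 \left(-2\right) \frac{1}{-4 - 2} + 12 \left(-2 - 6\right) + 2 \left(-2\right) \frac{1}{-4 - 2} \left(-2 - 6\right)\right) + 115\right) \left(-196\right) = \left(\left(-144 - 12 \cdot 2 \left(-2\right) \frac{1}{-6} + 12 \left(-2 - 6\right) + 2 \left(-2\right) \frac{1}{-6} \left(-2 - 6\right)\right) + 115\right) \left(-196\right) = \left(\left(-144 - 12 \cdot 2 \left(-2\right) \left(- \frac{1}{6}\right) + 12 \left(-8\right) + 2 \left(-2\right) \left(- \frac{1}{6}\right) \left(-8\right)\right) + 115\right) \left(-196\right) = \left(\left(-144 - 8 - 96 + \frac{2}{3} \left(-8\right)\right) + 115\right) \left(-196\right) = \left(\left(-144 - 8 - 96 - \frac{16}{3}\right) + 115\right) \left(-196\right) = \left(- \frac{760}{3} + 115\right) \left(-196\right) = \left(- \frac{415}{3}\right) \left(-196\right) = \frac{81340}{3}$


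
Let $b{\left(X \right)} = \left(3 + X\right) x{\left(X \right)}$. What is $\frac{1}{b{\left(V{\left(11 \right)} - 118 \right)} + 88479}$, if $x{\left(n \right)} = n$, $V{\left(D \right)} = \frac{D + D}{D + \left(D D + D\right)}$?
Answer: $\frac{169}{17240227} \approx 9.8027 \cdot 10^{-6}$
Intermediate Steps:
$V{\left(D \right)} = \frac{2 D}{D^{2} + 2 D}$ ($V{\left(D \right)} = \frac{2 D}{D + \left(D^{2} + D\right)} = \frac{2 D}{D + \left(D + D^{2}\right)} = \frac{2 D}{D^{2} + 2 D}$)
$b{\left(X \right)} = X \left(3 + X\right)$ ($b{\left(X \right)} = \left(3 + X\right) X = X \left(3 + X\right)$)
$\frac{1}{b{\left(V{\left(11 \right)} - 118 \right)} + 88479} = \frac{1}{\left(\frac{2}{2 + 11} - 118\right) \left(3 - \left(118 - \frac{2}{2 + 11}\right)\right) + 88479} = \frac{1}{\left(\frac{2}{13} - 118\right) \left(3 - \left(118 - \frac{2}{13}\right)\right) + 88479} = \frac{1}{\left(2 \cdot \frac{1}{13} - 118\right) \left(3 + \left(2 \cdot \frac{1}{13} - 118\right)\right) + 88479} = \frac{1}{\left(\frac{2}{13} - 118\right) \left(3 + \left(\frac{2}{13} - 118\right)\right) + 88479} = \frac{1}{- \frac{1532 \left(3 - \frac{1532}{13}\right)}{13} + 88479} = \frac{1}{\left(- \frac{1532}{13}\right) \left(- \frac{1493}{13}\right) + 88479} = \frac{1}{\frac{2287276}{169} + 88479} = \frac{1}{\frac{17240227}{169}} = \frac{169}{17240227}$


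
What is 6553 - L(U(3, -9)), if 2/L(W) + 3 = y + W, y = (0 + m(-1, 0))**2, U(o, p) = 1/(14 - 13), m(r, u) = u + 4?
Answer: 45870/7 ≈ 6552.9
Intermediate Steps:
m(r, u) = 4 + u
U(o, p) = 1 (U(o, p) = 1/1 = 1)
y = 16 (y = (0 + (4 + 0))**2 = (0 + 4)**2 = 4**2 = 16)
L(W) = 2/(13 + W) (L(W) = 2/(-3 + (16 + W)) = 2/(13 + W))
6553 - L(U(3, -9)) = 6553 - 2/(13 + 1) = 6553 - 2/14 = 6553 - 1*1/7 = 6553 - 1/7 = 45870/7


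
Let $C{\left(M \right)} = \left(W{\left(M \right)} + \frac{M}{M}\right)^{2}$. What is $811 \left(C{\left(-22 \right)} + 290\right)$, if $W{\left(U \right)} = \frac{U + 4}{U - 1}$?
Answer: $\frac{125778801}{529} \approx 2.3777 \cdot 10^{5}$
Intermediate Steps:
$W{\left(U \right)} = \frac{4 + U}{-1 + U}$
$C{\left(M \right)} = \left(1 + \frac{4 + M}{-1 + M}\right)^{2}$ ($C{\left(M \right)} = \left(\frac{4 + M}{-1 + M} + \frac{M}{M}\right)^{2} = \left(\frac{4 + M}{-1 + M} + 1\right)^{2} = \left(1 + \frac{4 + M}{-1 + M}\right)^{2}$)
$811 \left(C{\left(-22 \right)} + 290\right) = 811 \left(\frac{\left(3 + 2 \left(-22\right)\right)^{2}}{\left(-1 - 22\right)^{2}} + 290\right) = 811 \left(\frac{\left(3 - 44\right)^{2}}{529} + 290\right) = 811 \left(\frac{\left(-41\right)^{2}}{529} + 290\right) = 811 \left(\frac{1}{529} \cdot 1681 + 290\right) = 811 \left(\frac{1681}{529} + 290\right) = 811 \cdot \frac{155091}{529} = \frac{125778801}{529}$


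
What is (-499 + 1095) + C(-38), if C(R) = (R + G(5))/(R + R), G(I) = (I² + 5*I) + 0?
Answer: 11321/19 ≈ 595.84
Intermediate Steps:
G(I) = I² + 5*I
C(R) = (50 + R)/(2*R) (C(R) = (R + 5*(5 + 5))/(R + R) = (R + 5*10)/((2*R)) = (R + 50)*(1/(2*R)) = (50 + R)*(1/(2*R)) = (50 + R)/(2*R))
(-499 + 1095) + C(-38) = (-499 + 1095) + (½)*(50 - 38)/(-38) = 596 + (½)*(-1/38)*12 = 596 - 3/19 = 11321/19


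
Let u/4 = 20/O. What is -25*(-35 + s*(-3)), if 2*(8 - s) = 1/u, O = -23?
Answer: 47545/32 ≈ 1485.8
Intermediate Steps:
u = -80/23 (u = 4*(20/(-23)) = 4*(20*(-1/23)) = 4*(-20/23) = -80/23 ≈ -3.4783)
s = 1303/160 (s = 8 - 1/(2*(-80/23)) = 8 - ½*(-23/80) = 8 + 23/160 = 1303/160 ≈ 8.1438)
-25*(-35 + s*(-3)) = -25*(-35 + (1303/160)*(-3)) = -25*(-35 - 3909/160) = -25*(-9509/160) = 47545/32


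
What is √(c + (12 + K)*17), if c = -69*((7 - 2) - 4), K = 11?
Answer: √322 ≈ 17.944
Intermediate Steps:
c = -69 (c = -69*(5 - 4) = -69*1 = -69)
√(c + (12 + K)*17) = √(-69 + (12 + 11)*17) = √(-69 + 23*17) = √(-69 + 391) = √322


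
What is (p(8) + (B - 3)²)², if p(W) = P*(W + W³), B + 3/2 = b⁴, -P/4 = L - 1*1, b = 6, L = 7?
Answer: 43850473436961/16 ≈ 2.7407e+12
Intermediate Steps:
P = -24 (P = -4*(7 - 1*1) = -4*(7 - 1) = -4*6 = -24)
B = 2589/2 (B = -3/2 + 6⁴ = -3/2 + 1296 = 2589/2 ≈ 1294.5)
p(W) = -24*W - 24*W³ (p(W) = -24*(W + W³) = -24*W - 24*W³)
(p(8) + (B - 3)²)² = (-24*8*(1 + 8²) + (2589/2 - 3)²)² = (-24*8*(1 + 64) + (2583/2)²)² = (-24*8*65 + 6671889/4)² = (-12480 + 6671889/4)² = (6621969/4)² = 43850473436961/16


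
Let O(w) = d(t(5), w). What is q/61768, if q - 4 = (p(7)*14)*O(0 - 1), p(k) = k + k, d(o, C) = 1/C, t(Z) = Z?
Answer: -24/7721 ≈ -0.0031084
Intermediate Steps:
p(k) = 2*k
O(w) = 1/w
q = -192 (q = 4 + ((2*7)*14)/(0 - 1) = 4 + (14*14)/(-1) = 4 + 196*(-1) = 4 - 196 = -192)
q/61768 = -192/61768 = -192*1/61768 = -24/7721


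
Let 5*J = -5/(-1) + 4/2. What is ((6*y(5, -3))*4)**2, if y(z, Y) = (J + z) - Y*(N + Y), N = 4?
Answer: 1272384/25 ≈ 50895.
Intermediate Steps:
J = 7/5 (J = (-5/(-1) + 4/2)/5 = (-5*(-1) + 4*(1/2))/5 = (5 + 2)/5 = (1/5)*7 = 7/5 ≈ 1.4000)
y(z, Y) = 7/5 + z - Y*(4 + Y) (y(z, Y) = (7/5 + z) - Y*(4 + Y) = 7/5 + z - Y*(4 + Y))
((6*y(5, -3))*4)**2 = ((6*(7/5 + 5 - 1*(-3)**2 - 4*(-3)))*4)**2 = ((6*(7/5 + 5 - 1*9 + 12))*4)**2 = ((6*(7/5 + 5 - 9 + 12))*4)**2 = ((6*(47/5))*4)**2 = ((282/5)*4)**2 = (1128/5)**2 = 1272384/25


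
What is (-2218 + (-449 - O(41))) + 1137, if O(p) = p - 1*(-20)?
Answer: -1591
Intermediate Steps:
O(p) = 20 + p (O(p) = p + 20 = 20 + p)
(-2218 + (-449 - O(41))) + 1137 = (-2218 + (-449 - (20 + 41))) + 1137 = (-2218 + (-449 - 1*61)) + 1137 = (-2218 + (-449 - 61)) + 1137 = (-2218 - 510) + 1137 = -2728 + 1137 = -1591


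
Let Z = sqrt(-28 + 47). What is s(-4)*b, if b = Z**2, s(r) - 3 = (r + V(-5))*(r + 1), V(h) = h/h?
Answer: 228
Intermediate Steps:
V(h) = 1
s(r) = 3 + (1 + r)**2 (s(r) = 3 + (r + 1)*(r + 1) = 3 + (1 + r)*(1 + r) = 3 + (1 + r)**2)
Z = sqrt(19) ≈ 4.3589
b = 19 (b = (sqrt(19))**2 = 19)
s(-4)*b = (4 + (-4)**2 + 2*(-4))*19 = (4 + 16 - 8)*19 = 12*19 = 228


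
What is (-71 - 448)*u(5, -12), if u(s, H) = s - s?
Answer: 0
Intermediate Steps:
u(s, H) = 0
(-71 - 448)*u(5, -12) = (-71 - 448)*0 = -519*0 = 0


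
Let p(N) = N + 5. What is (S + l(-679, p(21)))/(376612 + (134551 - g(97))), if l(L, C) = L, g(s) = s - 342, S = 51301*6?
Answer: 307127/511408 ≈ 0.60055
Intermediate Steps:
p(N) = 5 + N
S = 307806
g(s) = -342 + s
(S + l(-679, p(21)))/(376612 + (134551 - g(97))) = (307806 - 679)/(376612 + (134551 - (-342 + 97))) = 307127/(376612 + (134551 - 1*(-245))) = 307127/(376612 + (134551 + 245)) = 307127/(376612 + 134796) = 307127/511408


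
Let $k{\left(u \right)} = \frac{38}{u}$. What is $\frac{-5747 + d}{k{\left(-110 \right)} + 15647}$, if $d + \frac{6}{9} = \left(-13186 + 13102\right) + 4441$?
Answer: $- \frac{16390}{184407} \approx -0.088879$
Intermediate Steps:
$d = \frac{13069}{3}$ ($d = - \frac{2}{3} + \left(\left(-13186 + 13102\right) + 4441\right) = - \frac{2}{3} + \left(-84 + 4441\right) = - \frac{2}{3} + 4357 = \frac{13069}{3} \approx 4356.3$)
$\frac{-5747 + d}{k{\left(-110 \right)} + 15647} = \frac{-5747 + \frac{13069}{3}}{\frac{38}{-110} + 15647} = - \frac{4172}{3 \left(38 \left(- \frac{1}{110}\right) + 15647\right)} = - \frac{4172}{3 \left(- \frac{19}{55} + 15647\right)} = - \frac{4172}{3 \cdot \frac{860566}{55}} = \left(- \frac{4172}{3}\right) \frac{55}{860566} = - \frac{16390}{184407}$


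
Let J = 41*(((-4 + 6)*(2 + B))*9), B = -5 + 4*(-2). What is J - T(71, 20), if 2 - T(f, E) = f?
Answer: -8049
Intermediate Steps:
B = -13 (B = -5 - 8 = -13)
T(f, E) = 2 - f
J = -8118 (J = 41*(((-4 + 6)*(2 - 13))*9) = 41*((2*(-11))*9) = 41*(-22*9) = 41*(-198) = -8118)
J - T(71, 20) = -8118 - (2 - 1*71) = -8118 - (2 - 71) = -8118 - 1*(-69) = -8118 + 69 = -8049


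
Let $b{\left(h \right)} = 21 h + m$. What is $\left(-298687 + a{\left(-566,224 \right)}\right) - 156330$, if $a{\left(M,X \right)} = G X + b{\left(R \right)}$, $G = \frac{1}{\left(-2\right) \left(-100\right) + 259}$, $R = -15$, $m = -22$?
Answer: $- \frac{209007262}{459} \approx -4.5535 \cdot 10^{5}$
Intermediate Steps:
$b{\left(h \right)} = -22 + 21 h$ ($b{\left(h \right)} = 21 h - 22 = -22 + 21 h$)
$G = \frac{1}{459}$ ($G = \frac{1}{200 + 259} = \frac{1}{459} \approx 0.0021787$)
$a{\left(M,X \right)} = -337 + \frac{X}{459}$ ($a{\left(M,X \right)} = \frac{X}{459} + \left(-22 + 21 \left(-15\right)\right) = \frac{X}{459} - 337 = -337 + \frac{X}{459}$)
$\left(-298687 + a{\left(-566,224 \right)}\right) - 156330 = \left(-298687 + \left(-337 + \frac{1}{459} \cdot 224\right)\right) - 156330 = \left(-298687 + \left(-337 + \frac{224}{459}\right)\right) - 156330 = \left(-298687 - \frac{154459}{459}\right) - 156330 = - \frac{137251792}{459} - 156330 = - \frac{209007262}{459}$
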